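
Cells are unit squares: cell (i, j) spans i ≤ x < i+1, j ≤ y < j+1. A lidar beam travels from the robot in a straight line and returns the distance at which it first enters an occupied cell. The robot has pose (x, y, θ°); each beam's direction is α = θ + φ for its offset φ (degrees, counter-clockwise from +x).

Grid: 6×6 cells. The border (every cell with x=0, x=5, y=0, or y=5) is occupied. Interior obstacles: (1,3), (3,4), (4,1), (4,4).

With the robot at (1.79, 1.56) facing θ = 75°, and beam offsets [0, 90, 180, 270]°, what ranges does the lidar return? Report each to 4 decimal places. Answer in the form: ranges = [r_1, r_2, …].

ranges = [3.5614, 0.8179, 0.5798, 2.1637]

beam 1: φ=0°, α=75°
  d=(0.2588,0.9659)  start (1,1)  tX=0.8114 tY=0.4555  stride 1/|dx|=3.8637 1/|dy|=1.0353
    cross y-line → (1,2), t=0.4555
    cross x-line → (2,2), t=0.8114
    cross y-line → (2,3), t=1.4908
    cross y-line → (2,4), t=2.5261
    cross y-line → (2,5), t=3.5614 (wall)
  → r_1 = 3.5614
beam 2: φ=90°, α=165°
  d=(-0.9659,0.2588)  start (1,1)  tX=0.8179 tY=1.7000  stride 1/|dx|=1.0353 1/|dy|=3.8637
    cross x-line → (0,1), t=0.8179 (wall)
  → r_2 = 0.8179
beam 3: φ=180°, α=255°
  d=(-0.2588,-0.9659)  start (1,1)  tX=3.0523 tY=0.5798  stride 1/|dx|=3.8637 1/|dy|=1.0353
    cross y-line → (1,0), t=0.5798 (wall)
  → r_3 = 0.5798
beam 4: φ=270°, α=345°
  d=(0.9659,-0.2588)  start (1,1)  tX=0.2174 tY=2.1637  stride 1/|dx|=1.0353 1/|dy|=3.8637
    cross x-line → (2,1), t=0.2174
    cross x-line → (3,1), t=1.2527
    cross y-line → (3,0), t=2.1637 (wall)
  → r_4 = 2.1637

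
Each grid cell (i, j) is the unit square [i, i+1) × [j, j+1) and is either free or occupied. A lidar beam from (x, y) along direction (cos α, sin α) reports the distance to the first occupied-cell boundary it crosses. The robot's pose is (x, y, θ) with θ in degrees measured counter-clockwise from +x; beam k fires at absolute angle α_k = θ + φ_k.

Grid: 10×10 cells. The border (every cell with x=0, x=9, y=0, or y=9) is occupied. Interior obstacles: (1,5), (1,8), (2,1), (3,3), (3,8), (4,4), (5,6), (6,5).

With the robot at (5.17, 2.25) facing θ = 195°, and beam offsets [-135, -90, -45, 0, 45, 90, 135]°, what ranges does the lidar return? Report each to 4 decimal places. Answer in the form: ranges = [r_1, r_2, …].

beam 1: φ=-135°, α=60°
  cosα=0.5000 sinα=0.8660 | (5,2) | tMaxX 1.6600 tMaxY 0.8660 | tΔX 2.0000 tΔY 1.1547
    t=0.8660 [y] (5,3)
    t=1.6600 [x] (6,3)
    t=2.0207 [y] (6,4)
    t=3.1754 [y] (6,5) — stop
  → r_1 = 3.1754
beam 2: φ=-90°, α=105°
  cosα=-0.2588 sinα=0.9659 | (5,2) | tMaxX 0.6568 tMaxY 0.7765 | tΔX 3.8637 tΔY 1.0353
    t=0.6568 [x] (4,2)
    t=0.7765 [y] (4,3)
    t=1.8117 [y] (4,4) — stop
  → r_2 = 1.8117
beam 3: φ=-45°, α=150°
  cosα=-0.8660 sinα=0.5000 | (5,2) | tMaxX 0.1963 tMaxY 1.5000 | tΔX 1.1547 tΔY 2.0000
    t=0.1963 [x] (4,2)
    t=1.3510 [x] (3,2)
    t=1.5000 [y] (3,3) — stop
  → r_3 = 1.5000
beam 4: φ=0°, α=195°
  cosα=-0.9659 sinα=-0.2588 | (5,2) | tMaxX 0.1760 tMaxY 0.9659 | tΔX 1.0353 tΔY 3.8637
    t=0.1760 [x] (4,2)
    t=0.9659 [y] (4,1)
    t=1.2113 [x] (3,1)
    t=2.2465 [x] (2,1) — stop
  → r_4 = 2.2465
beam 5: φ=45°, α=240°
  cosα=-0.5000 sinα=-0.8660 | (5,2) | tMaxX 0.3400 tMaxY 0.2887 | tΔX 2.0000 tΔY 1.1547
    t=0.2887 [y] (5,1)
    t=0.3400 [x] (4,1)
    t=1.4434 [y] (4,0) — stop
  → r_5 = 1.4434
beam 6: φ=90°, α=285°
  cosα=0.2588 sinα=-0.9659 | (5,2) | tMaxX 3.2069 tMaxY 0.2588 | tΔX 3.8637 tΔY 1.0353
    t=0.2588 [y] (5,1)
    t=1.2941 [y] (5,0) — stop
  → r_6 = 1.2941
beam 7: φ=135°, α=330°
  cosα=0.8660 sinα=-0.5000 | (5,2) | tMaxX 0.9584 tMaxY 0.5000 | tΔX 1.1547 tΔY 2.0000
    t=0.5000 [y] (5,1)
    t=0.9584 [x] (6,1)
    t=2.1131 [x] (7,1)
    t=2.5000 [y] (7,0) — stop
  → r_7 = 2.5000

ranges = [3.1754, 1.8117, 1.5000, 2.2465, 1.4434, 1.2941, 2.5000]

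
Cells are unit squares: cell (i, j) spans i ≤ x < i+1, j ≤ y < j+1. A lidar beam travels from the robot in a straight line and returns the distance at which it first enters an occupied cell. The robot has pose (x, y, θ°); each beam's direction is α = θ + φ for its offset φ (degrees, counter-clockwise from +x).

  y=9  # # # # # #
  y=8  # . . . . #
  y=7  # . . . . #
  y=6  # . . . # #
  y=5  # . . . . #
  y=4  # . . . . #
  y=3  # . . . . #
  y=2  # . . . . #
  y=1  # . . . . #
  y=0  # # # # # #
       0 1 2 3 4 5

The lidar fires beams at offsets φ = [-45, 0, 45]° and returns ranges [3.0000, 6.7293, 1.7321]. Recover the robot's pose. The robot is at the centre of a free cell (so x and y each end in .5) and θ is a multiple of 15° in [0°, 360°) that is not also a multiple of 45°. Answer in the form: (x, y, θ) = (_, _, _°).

Candidates: 31 free-cell centres × 16 headings = 496 poses. Raycast each; keep the one whose scan matches to 4 dp.
  (2.5, 3.5, 75°): beam 1 = 2.8868 ≠ 3.0000 ✗
  (4.5, 5.5, 75°): beam 1 = 0.5774 ≠ 3.0000 ✗
  (1.5, 3.5, 30°): beam 1 = 3.6235 ≠ 3.0000 ✗
  (1.5, 1.5, 195°): beam 1 = 0.5774 ≠ 3.0000 ✗
  (3.5, 4.5, 345°): beam 2 = 1.5529 ≠ 6.7293 ✗
  …
  (2.5, 7.5, 285°): r_1=3.0000, r_2=6.7293, r_3=1.7321 — all match ✓
Unique over the lattice → pose = (2.5, 7.5, 285°).

(x, y, θ) = (2.5, 7.5, 285°)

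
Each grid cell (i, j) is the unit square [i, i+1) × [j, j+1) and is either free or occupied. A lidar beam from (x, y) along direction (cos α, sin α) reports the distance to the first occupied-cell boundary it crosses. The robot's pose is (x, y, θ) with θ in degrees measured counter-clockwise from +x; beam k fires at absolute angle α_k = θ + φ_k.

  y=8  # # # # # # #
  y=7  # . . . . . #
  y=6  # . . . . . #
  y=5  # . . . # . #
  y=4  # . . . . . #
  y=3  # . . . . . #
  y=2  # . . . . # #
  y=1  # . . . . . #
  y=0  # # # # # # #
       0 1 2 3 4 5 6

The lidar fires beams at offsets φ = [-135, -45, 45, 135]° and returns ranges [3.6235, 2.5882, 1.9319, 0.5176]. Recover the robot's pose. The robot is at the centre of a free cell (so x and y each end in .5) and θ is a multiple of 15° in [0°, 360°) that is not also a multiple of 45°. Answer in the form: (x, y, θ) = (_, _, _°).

The pose lattice has 33·16 = 528 candidates. Test each by forward raycasting.
  (3.5, 1.5, 105°): beam 1 = 1.0000 ≠ 3.6235 ✗
  (1.5, 6.5, 345°): beam 1 = 0.5774 ≠ 3.6235 ✗
  (3.5, 3.5, 30°): beam 1 = 2.5882 ≠ 3.6235 ✗
  (5.5, 5.5, 240°): beam 1 = 2.5882 ≠ 3.6235 ✗
  …
  (1.5, 4.5, 60°): r_1=3.6235, r_2=2.5882, r_3=1.9319, r_4=0.5176 — all match ✓
Only this pose fits every beam.

(x, y, θ) = (1.5, 4.5, 60°)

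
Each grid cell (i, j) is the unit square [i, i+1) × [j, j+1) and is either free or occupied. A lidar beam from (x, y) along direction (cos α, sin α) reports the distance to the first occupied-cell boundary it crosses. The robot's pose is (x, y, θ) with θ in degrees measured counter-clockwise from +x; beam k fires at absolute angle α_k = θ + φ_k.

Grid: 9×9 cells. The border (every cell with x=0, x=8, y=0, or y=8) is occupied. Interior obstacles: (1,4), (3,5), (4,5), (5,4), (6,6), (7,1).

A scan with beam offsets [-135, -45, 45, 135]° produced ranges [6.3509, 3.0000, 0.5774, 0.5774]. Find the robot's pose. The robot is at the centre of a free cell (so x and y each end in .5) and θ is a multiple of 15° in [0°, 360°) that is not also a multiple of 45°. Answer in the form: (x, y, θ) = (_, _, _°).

Candidates: 43 free-cell centres × 16 headings = 688 poses. Raycast each; keep the one whose scan matches to 4 dp.
  (4.5, 3.5, 165°): beam 1 = 1.0000 ≠ 6.3509 ✗
  (4.5, 4.5, 30°): beam 1 = 3.6235 ≠ 6.3509 ✗
  (2.5, 6.5, 195°): beam 1 = 1.7321 ≠ 6.3509 ✗
  (2.5, 4.5, 345°): beam 1 = 0.5774 ≠ 6.3509 ✗
  (1.5, 6.5, 330°): beam 1 = 0.5176 ≠ 6.3509 ✗
  …
  (7.5, 2.5, 255°): r_1=6.3509, r_2=3.0000, r_3=0.5774, r_4=0.5774 — all match ✓
Unique over the lattice → pose = (7.5, 2.5, 255°).

(x, y, θ) = (7.5, 2.5, 255°)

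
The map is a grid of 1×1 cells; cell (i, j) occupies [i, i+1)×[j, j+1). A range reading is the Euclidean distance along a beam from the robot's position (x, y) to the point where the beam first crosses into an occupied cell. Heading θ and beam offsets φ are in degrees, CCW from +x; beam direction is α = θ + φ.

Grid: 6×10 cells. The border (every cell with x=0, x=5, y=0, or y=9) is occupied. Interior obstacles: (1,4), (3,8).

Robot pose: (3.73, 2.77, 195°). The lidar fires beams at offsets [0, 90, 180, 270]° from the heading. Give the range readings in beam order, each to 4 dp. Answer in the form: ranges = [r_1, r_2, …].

beam 1: φ=0°, α=195°
  direction (-0.9659, -0.2588); cell (3,2); t to first gridline: x 0.7558, y 2.9751 (then +1.0353 / +3.8637)
    (2,2) via x @ 0.7558
    (1,2) via x @ 1.7910
    (0,2) via x @ 2.8263  # hit
  → r_1 = 2.8263
beam 2: φ=90°, α=285°
  direction (0.2588, -0.9659); cell (3,2); t to first gridline: x 1.0432, y 0.7972 (then +3.8637 / +1.0353)
    (3,1) via y @ 0.7972
    (4,1) via x @ 1.0432
    (4,0) via y @ 1.8324  # hit
  → r_2 = 1.8324
beam 3: φ=180°, α=15°
  direction (0.9659, 0.2588); cell (3,2); t to first gridline: x 0.2795, y 0.8887 (then +1.0353 / +3.8637)
    (4,2) via x @ 0.2795
    (4,3) via y @ 0.8887
    (5,3) via x @ 1.3148  # hit
  → r_3 = 1.3148
beam 4: φ=270°, α=105°
  direction (-0.2588, 0.9659); cell (3,2); t to first gridline: x 2.8205, y 0.2381 (then +3.8637 / +1.0353)
    (3,3) via y @ 0.2381
    (3,4) via y @ 1.2734
    (3,5) via y @ 2.3087
    (2,5) via x @ 2.8205
    (2,6) via y @ 3.3439
    (2,7) via y @ 4.3792
    (2,8) via y @ 5.4145
    (2,9) via y @ 6.4498  # hit
  → r_4 = 6.4498

ranges = [2.8263, 1.8324, 1.3148, 6.4498]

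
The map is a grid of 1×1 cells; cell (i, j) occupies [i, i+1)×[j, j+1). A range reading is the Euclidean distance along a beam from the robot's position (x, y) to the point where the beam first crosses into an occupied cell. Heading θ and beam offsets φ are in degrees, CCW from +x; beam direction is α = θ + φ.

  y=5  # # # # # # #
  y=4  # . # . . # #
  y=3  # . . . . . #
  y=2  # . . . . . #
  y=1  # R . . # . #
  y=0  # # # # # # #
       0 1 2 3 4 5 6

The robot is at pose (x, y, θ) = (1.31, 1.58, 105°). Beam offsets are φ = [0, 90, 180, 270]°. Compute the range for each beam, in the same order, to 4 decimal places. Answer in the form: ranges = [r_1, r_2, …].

beam 1: φ=0°, α=105°
  d=(-0.2588,0.9659)  start (1,1)  tX=1.1977 tY=0.4348  stride 1/|dx|=3.8637 1/|dy|=1.0353
    cross y-line → (1,2), t=0.4348
    cross x-line → (0,2), t=1.1977 (wall)
  → r_1 = 1.1977
beam 2: φ=90°, α=195°
  d=(-0.9659,-0.2588)  start (1,1)  tX=0.3209 tY=2.2409  stride 1/|dx|=1.0353 1/|dy|=3.8637
    cross x-line → (0,1), t=0.3209 (wall)
  → r_2 = 0.3209
beam 3: φ=180°, α=285°
  d=(0.2588,-0.9659)  start (1,1)  tX=2.6660 tY=0.6005  stride 1/|dx|=3.8637 1/|dy|=1.0353
    cross y-line → (1,0), t=0.6005 (wall)
  → r_3 = 0.6005
beam 4: φ=270°, α=15°
  d=(0.9659,0.2588)  start (1,1)  tX=0.7143 tY=1.6228  stride 1/|dx|=1.0353 1/|dy|=3.8637
    cross x-line → (2,1), t=0.7143
    cross y-line → (2,2), t=1.6228
    cross x-line → (3,2), t=1.7496
    cross x-line → (4,2), t=2.7849
    cross x-line → (5,2), t=3.8202
    cross x-line → (6,2), t=4.8554 (wall)
  → r_4 = 4.8554

ranges = [1.1977, 0.3209, 0.6005, 4.8554]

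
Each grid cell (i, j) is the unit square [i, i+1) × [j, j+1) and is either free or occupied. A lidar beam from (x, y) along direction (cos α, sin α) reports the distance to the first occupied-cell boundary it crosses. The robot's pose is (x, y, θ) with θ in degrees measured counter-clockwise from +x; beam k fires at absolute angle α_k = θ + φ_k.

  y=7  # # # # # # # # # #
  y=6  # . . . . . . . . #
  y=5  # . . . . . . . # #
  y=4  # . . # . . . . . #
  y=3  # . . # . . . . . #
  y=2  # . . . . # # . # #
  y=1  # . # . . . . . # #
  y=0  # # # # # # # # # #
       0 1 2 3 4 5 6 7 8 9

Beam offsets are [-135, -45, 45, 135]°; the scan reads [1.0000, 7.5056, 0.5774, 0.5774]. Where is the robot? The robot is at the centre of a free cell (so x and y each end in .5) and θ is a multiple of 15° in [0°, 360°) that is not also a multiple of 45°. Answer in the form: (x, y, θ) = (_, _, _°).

(x, y, θ) = (1.5, 6.5, 15°)

The pose lattice has 40·16 = 640 candidates. Test each by forward raycasting.
  (3.5, 5.5, 255°): beam 1 = 1.7321 ≠ 1.0000 ✗
  (1.5, 1.5, 300°): beam 1 = 0.5176 ≠ 1.0000 ✗
  (3.5, 6.5, 75°): beam 1 = 4.0415 ≠ 1.0000 ✗
  (7.5, 2.5, 210°): beam 1 = 2.5882 ≠ 1.0000 ✗
  …
  (1.5, 6.5, 15°): r_1=1.0000, r_2=7.5056, r_3=0.5774, r_4=0.5774 — all match ✓
Unique over the lattice → pose = (1.5, 6.5, 15°).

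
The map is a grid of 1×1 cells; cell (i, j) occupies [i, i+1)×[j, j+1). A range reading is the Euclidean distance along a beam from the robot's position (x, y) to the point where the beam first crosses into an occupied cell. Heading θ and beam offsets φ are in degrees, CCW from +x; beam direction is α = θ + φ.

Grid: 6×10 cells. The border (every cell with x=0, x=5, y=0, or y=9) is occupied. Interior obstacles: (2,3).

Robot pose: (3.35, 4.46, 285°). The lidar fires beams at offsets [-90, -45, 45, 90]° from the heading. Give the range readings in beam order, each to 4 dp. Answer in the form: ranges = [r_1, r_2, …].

ranges = [2.4329, 0.7000, 1.9053, 1.7082]

beam 1: φ=-90°, α=195°
  dir = (cos 195°, sin 195°) = (-0.9659, -0.2588); from cell (3,4)
  next x-line at t=0.3623, next y-line at t=1.7773; Δt_x=1.0353, Δt_y=3.8637
    x: enter (2,4) at t=0.3623
    x: enter (1,4) at t=1.3976
    y: enter (1,3) at t=1.7773
    x: enter (0,3) at t=2.4329 ← occupied
  → r_1 = 2.4329
beam 2: φ=-45°, α=240°
  dir = (cos 240°, sin 240°) = (-0.5000, -0.8660); from cell (3,4)
  next x-line at t=0.7000, next y-line at t=0.5312; Δt_x=2.0000, Δt_y=1.1547
    y: enter (3,3) at t=0.5312
    x: enter (2,3) at t=0.7000 ← occupied
  → r_2 = 0.7000
beam 3: φ=45°, α=330°
  dir = (cos 330°, sin 330°) = (0.8660, -0.5000); from cell (3,4)
  next x-line at t=0.7506, next y-line at t=0.9200; Δt_x=1.1547, Δt_y=2.0000
    x: enter (4,4) at t=0.7506
    y: enter (4,3) at t=0.9200
    x: enter (5,3) at t=1.9053 ← occupied
  → r_3 = 1.9053
beam 4: φ=90°, α=15°
  dir = (cos 15°, sin 15°) = (0.9659, 0.2588); from cell (3,4)
  next x-line at t=0.6729, next y-line at t=2.0864; Δt_x=1.0353, Δt_y=3.8637
    x: enter (4,4) at t=0.6729
    x: enter (5,4) at t=1.7082 ← occupied
  → r_4 = 1.7082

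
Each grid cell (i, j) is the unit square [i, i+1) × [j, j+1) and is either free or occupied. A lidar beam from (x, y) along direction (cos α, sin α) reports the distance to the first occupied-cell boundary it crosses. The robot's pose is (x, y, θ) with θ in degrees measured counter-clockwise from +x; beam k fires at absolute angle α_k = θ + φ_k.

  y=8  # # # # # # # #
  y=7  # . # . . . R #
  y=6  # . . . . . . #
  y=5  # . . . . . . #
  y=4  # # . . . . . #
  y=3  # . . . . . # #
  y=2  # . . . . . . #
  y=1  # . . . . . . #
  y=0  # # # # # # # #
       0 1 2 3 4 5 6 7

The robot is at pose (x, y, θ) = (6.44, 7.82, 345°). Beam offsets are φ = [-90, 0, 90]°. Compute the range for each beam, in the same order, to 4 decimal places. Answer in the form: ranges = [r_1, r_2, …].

ranges = [7.0606, 0.5798, 0.1863]

beam 1: φ=-90°, α=255°
  direction (-0.2588, -0.9659); cell (6,7); t to first gridline: x 1.7000, y 0.8489 (then +3.8637 / +1.0353)
    (6,6) via y @ 0.8489
    (5,6) via x @ 1.7000
    (5,5) via y @ 1.8842
    (5,4) via y @ 2.9195
    (5,3) via y @ 3.9548
    (5,2) via y @ 4.9900
    (4,2) via x @ 5.5637
    (4,1) via y @ 6.0253
    (4,0) via y @ 7.0606  # hit
  → r_1 = 7.0606
beam 2: φ=0°, α=345°
  direction (0.9659, -0.2588); cell (6,7); t to first gridline: x 0.5798, y 3.1682 (then +1.0353 / +3.8637)
    (7,7) via x @ 0.5798  # hit
  → r_2 = 0.5798
beam 3: φ=90°, α=75°
  direction (0.2588, 0.9659); cell (6,7); t to first gridline: x 2.1637, y 0.1863 (then +3.8637 / +1.0353)
    (6,8) via y @ 0.1863  # hit
  → r_3 = 0.1863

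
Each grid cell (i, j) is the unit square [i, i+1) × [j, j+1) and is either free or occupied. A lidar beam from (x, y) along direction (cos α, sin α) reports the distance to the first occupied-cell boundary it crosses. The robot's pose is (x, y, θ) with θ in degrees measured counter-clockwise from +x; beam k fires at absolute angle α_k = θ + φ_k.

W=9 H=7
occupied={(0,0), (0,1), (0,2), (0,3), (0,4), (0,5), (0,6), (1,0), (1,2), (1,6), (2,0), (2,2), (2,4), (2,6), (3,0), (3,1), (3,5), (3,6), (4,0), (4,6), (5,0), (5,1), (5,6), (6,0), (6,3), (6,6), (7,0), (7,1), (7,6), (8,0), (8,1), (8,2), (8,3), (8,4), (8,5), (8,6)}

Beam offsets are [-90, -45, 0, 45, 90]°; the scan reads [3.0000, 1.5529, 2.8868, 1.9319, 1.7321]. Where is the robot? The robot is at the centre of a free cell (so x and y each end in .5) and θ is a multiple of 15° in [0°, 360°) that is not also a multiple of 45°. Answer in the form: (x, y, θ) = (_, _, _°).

(x, y, θ) = (4.5, 3.5, 60°)

The pose lattice has 27·16 = 432 candidates. Test each by forward raycasting.
  (7.5, 5.5, 240°): beam 1 = 1.0000 ≠ 3.0000 ✗
  (1.5, 5.5, 15°): beam 1 = 2.5882 ≠ 3.0000 ✗
  (1.5, 5.5, 165°): beam 1 = 0.5176 ≠ 3.0000 ✗
  …
  (4.5, 3.5, 60°): r_1=3.0000, r_2=1.5529, r_3=2.8868, r_4=1.9319, r_5=1.7321 — all match ✓
Unique over the lattice → pose = (4.5, 3.5, 60°).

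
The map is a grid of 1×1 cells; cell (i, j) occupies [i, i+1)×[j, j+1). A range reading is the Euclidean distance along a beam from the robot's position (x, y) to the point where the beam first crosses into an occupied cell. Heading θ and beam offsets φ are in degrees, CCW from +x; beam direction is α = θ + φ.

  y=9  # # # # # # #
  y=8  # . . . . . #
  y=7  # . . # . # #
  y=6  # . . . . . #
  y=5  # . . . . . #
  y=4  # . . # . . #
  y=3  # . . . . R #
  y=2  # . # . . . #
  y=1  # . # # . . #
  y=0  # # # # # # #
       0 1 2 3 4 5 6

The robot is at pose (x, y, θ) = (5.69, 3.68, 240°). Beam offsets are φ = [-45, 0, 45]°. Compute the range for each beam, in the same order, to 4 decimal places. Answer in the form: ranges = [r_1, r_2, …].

beam 1: φ=-45°, α=195°
  direction (-0.9659, -0.2588); cell (5,3); t to first gridline: x 0.7143, y 2.6273 (then +1.0353 / +3.8637)
    (4,3) via x @ 0.7143
    (3,3) via x @ 1.7496
    (3,2) via y @ 2.6273
    (2,2) via x @ 2.7849  # hit
  → r_1 = 2.7849
beam 2: φ=0°, α=240°
  direction (-0.5000, -0.8660); cell (5,3); t to first gridline: x 1.3800, y 0.7852 (then +2.0000 / +1.1547)
    (5,2) via y @ 0.7852
    (4,2) via x @ 1.3800
    (4,1) via y @ 1.9399
    (4,0) via y @ 3.0946  # hit
  → r_2 = 3.0946
beam 3: φ=45°, α=285°
  direction (0.2588, -0.9659); cell (5,3); t to first gridline: x 1.1977, y 0.7040 (then +3.8637 / +1.0353)
    (5,2) via y @ 0.7040
    (6,2) via x @ 1.1977  # hit
  → r_3 = 1.1977

ranges = [2.7849, 3.0946, 1.1977]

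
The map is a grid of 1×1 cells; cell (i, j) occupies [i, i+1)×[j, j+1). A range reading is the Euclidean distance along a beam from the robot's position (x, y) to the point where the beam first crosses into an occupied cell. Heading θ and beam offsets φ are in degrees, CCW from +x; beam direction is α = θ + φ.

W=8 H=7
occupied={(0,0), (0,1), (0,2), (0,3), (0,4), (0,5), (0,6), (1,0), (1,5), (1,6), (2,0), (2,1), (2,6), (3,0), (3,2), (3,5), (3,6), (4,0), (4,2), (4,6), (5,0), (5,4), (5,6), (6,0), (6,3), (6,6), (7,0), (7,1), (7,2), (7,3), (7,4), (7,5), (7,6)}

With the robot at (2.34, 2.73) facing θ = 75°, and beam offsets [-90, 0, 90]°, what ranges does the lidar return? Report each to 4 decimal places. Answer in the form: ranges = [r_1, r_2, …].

ranges = [0.6833, 2.5500, 1.3873]

beam 1: φ=-90°, α=345°
  direction (0.9659, -0.2588); cell (2,2); t to first gridline: x 0.6833, y 2.8205 (then +1.0353 / +3.8637)
    (3,2) via x @ 0.6833  # hit
  → r_1 = 0.6833
beam 2: φ=0°, α=75°
  direction (0.2588, 0.9659); cell (2,2); t to first gridline: x 2.5500, y 0.2795 (then +3.8637 / +1.0353)
    (2,3) via y @ 0.2795
    (2,4) via y @ 1.3148
    (2,5) via y @ 2.3501
    (3,5) via x @ 2.5500  # hit
  → r_2 = 2.5500
beam 3: φ=90°, α=165°
  direction (-0.9659, 0.2588); cell (2,2); t to first gridline: x 0.3520, y 1.0432 (then +1.0353 / +3.8637)
    (1,2) via x @ 0.3520
    (1,3) via y @ 1.0432
    (0,3) via x @ 1.3873  # hit
  → r_3 = 1.3873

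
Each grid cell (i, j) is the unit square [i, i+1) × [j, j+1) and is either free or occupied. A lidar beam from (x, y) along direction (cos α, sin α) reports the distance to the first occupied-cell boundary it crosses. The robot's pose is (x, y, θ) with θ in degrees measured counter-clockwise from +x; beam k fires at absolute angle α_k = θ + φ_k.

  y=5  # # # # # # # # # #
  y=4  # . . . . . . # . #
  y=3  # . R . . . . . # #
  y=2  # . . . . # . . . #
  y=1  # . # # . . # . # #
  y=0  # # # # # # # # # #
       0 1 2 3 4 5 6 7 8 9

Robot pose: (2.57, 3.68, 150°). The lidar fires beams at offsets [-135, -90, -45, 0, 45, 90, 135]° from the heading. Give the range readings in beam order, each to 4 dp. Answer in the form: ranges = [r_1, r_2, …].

ranges = [4.5863, 1.5242, 1.3666, 1.8129, 1.6254, 3.0946, 1.7393]

beam 1: φ=-135°, α=15°
  cosα=0.9659 sinα=0.2588 | (2,3) | tMaxX 0.4452 tMaxY 1.2364 | tΔX 1.0353 tΔY 3.8637
    t=0.4452 [x] (3,3)
    t=1.2364 [y] (3,4)
    t=1.4804 [x] (4,4)
    t=2.5157 [x] (5,4)
    t=3.5510 [x] (6,4)
    t=4.5863 [x] (7,4) — stop
  → r_1 = 4.5863
beam 2: φ=-90°, α=60°
  cosα=0.5000 sinα=0.8660 | (2,3) | tMaxX 0.8600 tMaxY 0.3695 | tΔX 2.0000 tΔY 1.1547
    t=0.3695 [y] (2,4)
    t=0.8600 [x] (3,4)
    t=1.5242 [y] (3,5) — stop
  → r_2 = 1.5242
beam 3: φ=-45°, α=105°
  cosα=-0.2588 sinα=0.9659 | (2,3) | tMaxX 2.2023 tMaxY 0.3313 | tΔX 3.8637 tΔY 1.0353
    t=0.3313 [y] (2,4)
    t=1.3666 [y] (2,5) — stop
  → r_3 = 1.3666
beam 4: φ=0°, α=150°
  cosα=-0.8660 sinα=0.5000 | (2,3) | tMaxX 0.6582 tMaxY 0.6400 | tΔX 1.1547 tΔY 2.0000
    t=0.6400 [y] (2,4)
    t=0.6582 [x] (1,4)
    t=1.8129 [x] (0,4) — stop
  → r_4 = 1.8129
beam 5: φ=45°, α=195°
  cosα=-0.9659 sinα=-0.2588 | (2,3) | tMaxX 0.5901 tMaxY 2.6273 | tΔX 1.0353 tΔY 3.8637
    t=0.5901 [x] (1,3)
    t=1.6254 [x] (0,3) — stop
  → r_5 = 1.6254
beam 6: φ=90°, α=240°
  cosα=-0.5000 sinα=-0.8660 | (2,3) | tMaxX 1.1400 tMaxY 0.7852 | tΔX 2.0000 tΔY 1.1547
    t=0.7852 [y] (2,2)
    t=1.1400 [x] (1,2)
    t=1.9399 [y] (1,1)
    t=3.0946 [y] (1,0) — stop
  → r_6 = 3.0946
beam 7: φ=135°, α=285°
  cosα=0.2588 sinα=-0.9659 | (2,3) | tMaxX 1.6614 tMaxY 0.7040 | tΔX 3.8637 tΔY 1.0353
    t=0.7040 [y] (2,2)
    t=1.6614 [x] (3,2)
    t=1.7393 [y] (3,1) — stop
  → r_7 = 1.7393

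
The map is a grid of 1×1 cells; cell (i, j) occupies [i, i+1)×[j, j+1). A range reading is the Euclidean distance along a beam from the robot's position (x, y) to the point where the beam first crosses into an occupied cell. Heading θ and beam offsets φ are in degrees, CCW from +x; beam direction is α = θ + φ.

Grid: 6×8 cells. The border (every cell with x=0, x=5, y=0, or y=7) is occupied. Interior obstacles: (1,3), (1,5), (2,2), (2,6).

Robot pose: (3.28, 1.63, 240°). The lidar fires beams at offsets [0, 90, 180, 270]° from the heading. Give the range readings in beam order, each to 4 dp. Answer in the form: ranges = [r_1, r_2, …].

ranges = [0.7275, 1.2600, 3.4400, 0.7400]

beam 1: φ=0°, α=240°
  dir = (cos 240°, sin 240°) = (-0.5000, -0.8660); from cell (3,1)
  next x-line at t=0.5600, next y-line at t=0.7275; Δt_x=2.0000, Δt_y=1.1547
    x: enter (2,1) at t=0.5600
    y: enter (2,0) at t=0.7275 ← occupied
  → r_1 = 0.7275
beam 2: φ=90°, α=330°
  dir = (cos 330°, sin 330°) = (0.8660, -0.5000); from cell (3,1)
  next x-line at t=0.8314, next y-line at t=1.2600; Δt_x=1.1547, Δt_y=2.0000
    x: enter (4,1) at t=0.8314
    y: enter (4,0) at t=1.2600 ← occupied
  → r_2 = 1.2600
beam 3: φ=180°, α=60°
  dir = (cos 60°, sin 60°) = (0.5000, 0.8660); from cell (3,1)
  next x-line at t=1.4400, next y-line at t=0.4272; Δt_x=2.0000, Δt_y=1.1547
    y: enter (3,2) at t=0.4272
    x: enter (4,2) at t=1.4400
    y: enter (4,3) at t=1.5819
    y: enter (4,4) at t=2.7366
    x: enter (5,4) at t=3.4400 ← occupied
  → r_3 = 3.4400
beam 4: φ=270°, α=150°
  dir = (cos 150°, sin 150°) = (-0.8660, 0.5000); from cell (3,1)
  next x-line at t=0.3233, next y-line at t=0.7400; Δt_x=1.1547, Δt_y=2.0000
    x: enter (2,1) at t=0.3233
    y: enter (2,2) at t=0.7400 ← occupied
  → r_4 = 0.7400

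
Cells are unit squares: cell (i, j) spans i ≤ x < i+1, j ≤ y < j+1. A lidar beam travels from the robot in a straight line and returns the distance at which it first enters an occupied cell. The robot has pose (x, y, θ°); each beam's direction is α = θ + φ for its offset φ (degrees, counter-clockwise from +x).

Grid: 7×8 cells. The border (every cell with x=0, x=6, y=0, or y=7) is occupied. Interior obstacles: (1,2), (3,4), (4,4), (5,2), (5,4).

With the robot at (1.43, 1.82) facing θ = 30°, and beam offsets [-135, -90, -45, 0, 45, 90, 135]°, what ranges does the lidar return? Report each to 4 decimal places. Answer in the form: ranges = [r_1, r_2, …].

ranges = [0.8489, 0.9469, 3.1682, 0.3600, 0.1863, 0.2078, 0.4452]

beam 1: φ=-135°, α=255°
  cosα=-0.2588 sinα=-0.9659 | (1,1) | tMaxX 1.6614 tMaxY 0.8489 | tΔX 3.8637 tΔY 1.0353
    t=0.8489 [y] (1,0) — stop
  → r_1 = 0.8489
beam 2: φ=-90°, α=300°
  cosα=0.5000 sinα=-0.8660 | (1,1) | tMaxX 1.1400 tMaxY 0.9469 | tΔX 2.0000 tΔY 1.1547
    t=0.9469 [y] (1,0) — stop
  → r_2 = 0.9469
beam 3: φ=-45°, α=345°
  cosα=0.9659 sinα=-0.2588 | (1,1) | tMaxX 0.5901 tMaxY 3.1682 | tΔX 1.0353 tΔY 3.8637
    t=0.5901 [x] (2,1)
    t=1.6254 [x] (3,1)
    t=2.6607 [x] (4,1)
    t=3.1682 [y] (4,0) — stop
  → r_3 = 3.1682
beam 4: φ=0°, α=30°
  cosα=0.8660 sinα=0.5000 | (1,1) | tMaxX 0.6582 tMaxY 0.3600 | tΔX 1.1547 tΔY 2.0000
    t=0.3600 [y] (1,2) — stop
  → r_4 = 0.3600
beam 5: φ=45°, α=75°
  cosα=0.2588 sinα=0.9659 | (1,1) | tMaxX 2.2023 tMaxY 0.1863 | tΔX 3.8637 tΔY 1.0353
    t=0.1863 [y] (1,2) — stop
  → r_5 = 0.1863
beam 6: φ=90°, α=120°
  cosα=-0.5000 sinα=0.8660 | (1,1) | tMaxX 0.8600 tMaxY 0.2078 | tΔX 2.0000 tΔY 1.1547
    t=0.2078 [y] (1,2) — stop
  → r_6 = 0.2078
beam 7: φ=135°, α=165°
  cosα=-0.9659 sinα=0.2588 | (1,1) | tMaxX 0.4452 tMaxY 0.6955 | tΔX 1.0353 tΔY 3.8637
    t=0.4452 [x] (0,1) — stop
  → r_7 = 0.4452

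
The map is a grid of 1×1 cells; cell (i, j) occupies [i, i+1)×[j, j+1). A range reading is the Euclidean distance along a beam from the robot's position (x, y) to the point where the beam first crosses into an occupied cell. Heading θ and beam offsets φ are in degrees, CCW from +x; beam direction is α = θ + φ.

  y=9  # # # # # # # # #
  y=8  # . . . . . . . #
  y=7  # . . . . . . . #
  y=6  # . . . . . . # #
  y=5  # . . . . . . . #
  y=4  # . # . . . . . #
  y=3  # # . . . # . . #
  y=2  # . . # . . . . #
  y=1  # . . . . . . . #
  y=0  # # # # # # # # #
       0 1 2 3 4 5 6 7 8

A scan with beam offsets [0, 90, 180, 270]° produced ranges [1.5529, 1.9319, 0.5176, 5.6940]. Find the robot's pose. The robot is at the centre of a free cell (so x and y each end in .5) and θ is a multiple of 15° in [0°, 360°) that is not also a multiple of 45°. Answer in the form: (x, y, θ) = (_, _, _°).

(x, y, θ) = (7.5, 3.5, 195°)

The pose lattice has 51·16 = 816 candidates. Test each by forward raycasting.
  (4.5, 3.5, 330°): beam 1 = 0.5774 ≠ 1.5529 ✗
  (5.5, 6.5, 15°): beam 2 = 2.5882 ≠ 1.9319 ✗
  (1.5, 5.5, 30°): beam 1 = 7.0000 ≠ 1.5529 ✗
  (1.5, 4.5, 15°): beam 1 = 0.5176 ≠ 1.5529 ✗
  …
  (7.5, 3.5, 195°): r_1=1.5529, r_2=1.9319, r_3=0.5176, r_4=5.6940 — all match ✓
Unique over the lattice → pose = (7.5, 3.5, 195°).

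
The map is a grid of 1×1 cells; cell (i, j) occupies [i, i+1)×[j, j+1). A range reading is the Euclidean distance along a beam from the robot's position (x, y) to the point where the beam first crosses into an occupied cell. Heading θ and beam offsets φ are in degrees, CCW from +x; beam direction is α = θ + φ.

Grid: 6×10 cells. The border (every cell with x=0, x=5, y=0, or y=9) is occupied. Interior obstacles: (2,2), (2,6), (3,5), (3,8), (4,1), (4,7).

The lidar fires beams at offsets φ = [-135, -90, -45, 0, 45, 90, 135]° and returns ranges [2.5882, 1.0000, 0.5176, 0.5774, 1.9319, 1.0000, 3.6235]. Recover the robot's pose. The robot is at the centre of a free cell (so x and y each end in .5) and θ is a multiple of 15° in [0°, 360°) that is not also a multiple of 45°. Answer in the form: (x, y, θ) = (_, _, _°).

Enumerate (i+0.5, j+0.5, θ) over the 26 free cells and 16 admissible headings. For each, cast all 7 beams and compare to the given ranges.
  (2.5, 1.5, 150°): beam 1 = 1.5529 ≠ 2.5882 ✗
  (1.5, 4.5, 60°): beam 1 = 1.9319 ≠ 2.5882 ✗
  (4.5, 6.5, 210°): beam 1 = 0.5176 ≠ 2.5882 ✗
  …
  (1.5, 3.5, 210°): r_1=2.5882, r_2=1.0000, r_3=0.5176, r_4=0.5774, r_5=1.9319, r_6=1.0000, r_7=3.6235 — all match ✓
Only this pose fits every beam.

(x, y, θ) = (1.5, 3.5, 210°)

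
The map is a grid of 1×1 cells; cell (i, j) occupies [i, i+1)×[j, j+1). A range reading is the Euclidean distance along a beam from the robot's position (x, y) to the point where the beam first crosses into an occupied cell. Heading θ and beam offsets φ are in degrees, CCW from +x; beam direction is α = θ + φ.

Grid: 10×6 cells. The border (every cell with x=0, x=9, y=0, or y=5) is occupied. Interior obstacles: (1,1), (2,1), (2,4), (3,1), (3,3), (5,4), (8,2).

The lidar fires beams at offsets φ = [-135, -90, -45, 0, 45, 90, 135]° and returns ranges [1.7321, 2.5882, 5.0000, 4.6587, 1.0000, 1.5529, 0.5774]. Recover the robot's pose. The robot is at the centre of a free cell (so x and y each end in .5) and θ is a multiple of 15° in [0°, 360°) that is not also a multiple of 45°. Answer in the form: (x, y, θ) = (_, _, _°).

Enumerate (i+0.5, j+0.5, θ) over the 25 free cells and 16 admissible headings. For each, cast all 7 beams and compare to the given ranges.
  (8.5, 3.5, 105°): beam 1 = 0.5774 ≠ 1.7321 ✗
  (3.5, 4.5, 120°): beam 1 = 1.5529 ≠ 1.7321 ✗
  (5.5, 3.5, 255°): beam 1 = 0.5774 ≠ 1.7321 ✗
  …
  (4.5, 3.5, 15°): r_1=1.7321, r_2=2.5882, r_3=5.0000, r_4=4.6587, r_5=1.0000, r_6=1.5529, r_7=0.5774 — all match ✓
No second candidate reproduces the full scan.

(x, y, θ) = (4.5, 3.5, 15°)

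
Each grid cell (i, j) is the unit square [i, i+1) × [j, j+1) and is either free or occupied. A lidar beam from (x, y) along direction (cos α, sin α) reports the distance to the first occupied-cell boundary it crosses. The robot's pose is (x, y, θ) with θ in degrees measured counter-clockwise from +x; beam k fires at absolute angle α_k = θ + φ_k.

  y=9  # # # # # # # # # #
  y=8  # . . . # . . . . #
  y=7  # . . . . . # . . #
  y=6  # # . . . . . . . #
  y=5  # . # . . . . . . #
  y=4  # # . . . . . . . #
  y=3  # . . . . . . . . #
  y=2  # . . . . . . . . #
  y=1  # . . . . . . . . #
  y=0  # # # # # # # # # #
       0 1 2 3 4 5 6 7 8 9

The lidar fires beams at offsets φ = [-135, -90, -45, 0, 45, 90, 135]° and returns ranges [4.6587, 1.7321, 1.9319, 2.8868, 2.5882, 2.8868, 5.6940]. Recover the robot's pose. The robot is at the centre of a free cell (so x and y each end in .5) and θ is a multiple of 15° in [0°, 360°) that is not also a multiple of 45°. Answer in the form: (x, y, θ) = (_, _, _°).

The pose lattice has 59·16 = 944 candidates. Test each by forward raycasting.
  (7.5, 4.5, 165°): beam 1 = 1.7321 ≠ 4.6587 ✗
  (4.5, 3.5, 195°): beam 1 = 4.0415 ≠ 4.6587 ✗
  (1.5, 8.5, 285°): beam 1 = 0.5774 ≠ 4.6587 ✗
  (1.5, 5.5, 285°): beam 1 = 0.5774 ≠ 4.6587 ✗
  (6.5, 3.5, 195°): beam 1 = 5.0000 ≠ 4.6587 ✗
  …
  (3.5, 3.5, 210°): r_1=4.6587, r_2=1.7321, r_3=1.9319, r_4=2.8868, r_5=2.5882, r_6=2.8868, r_7=5.6940 — all match ✓
No second candidate reproduces the full scan.

(x, y, θ) = (3.5, 3.5, 210°)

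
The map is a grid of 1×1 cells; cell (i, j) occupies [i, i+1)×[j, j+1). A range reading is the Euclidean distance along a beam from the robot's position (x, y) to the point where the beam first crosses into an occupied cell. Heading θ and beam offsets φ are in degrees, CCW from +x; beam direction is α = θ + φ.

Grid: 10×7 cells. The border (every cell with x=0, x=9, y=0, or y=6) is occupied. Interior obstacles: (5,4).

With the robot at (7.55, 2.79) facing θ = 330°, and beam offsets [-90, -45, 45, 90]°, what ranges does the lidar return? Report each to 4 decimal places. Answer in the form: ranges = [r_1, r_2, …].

beam 1: φ=-90°, α=240°
  d=(-0.5000,-0.8660)  start (7,2)  tX=1.1000 tY=0.9122  stride 1/|dx|=2.0000 1/|dy|=1.1547
    cross y-line → (7,1), t=0.9122
    cross x-line → (6,1), t=1.1000
    cross y-line → (6,0), t=2.0669 (wall)
  → r_1 = 2.0669
beam 2: φ=-45°, α=285°
  d=(0.2588,-0.9659)  start (7,2)  tX=1.7387 tY=0.8179  stride 1/|dx|=3.8637 1/|dy|=1.0353
    cross y-line → (7,1), t=0.8179
    cross x-line → (8,1), t=1.7387
    cross y-line → (8,0), t=1.8531 (wall)
  → r_2 = 1.8531
beam 3: φ=45°, α=15°
  d=(0.9659,0.2588)  start (7,2)  tX=0.4659 tY=0.8114  stride 1/|dx|=1.0353 1/|dy|=3.8637
    cross x-line → (8,2), t=0.4659
    cross y-line → (8,3), t=0.8114
    cross x-line → (9,3), t=1.5012 (wall)
  → r_3 = 1.5012
beam 4: φ=90°, α=60°
  d=(0.5000,0.8660)  start (7,2)  tX=0.9000 tY=0.2425  stride 1/|dx|=2.0000 1/|dy|=1.1547
    cross y-line → (7,3), t=0.2425
    cross x-line → (8,3), t=0.9000
    cross y-line → (8,4), t=1.3972
    cross y-line → (8,5), t=2.5519
    cross x-line → (9,5), t=2.9000 (wall)
  → r_4 = 2.9000

ranges = [2.0669, 1.8531, 1.5012, 2.9000]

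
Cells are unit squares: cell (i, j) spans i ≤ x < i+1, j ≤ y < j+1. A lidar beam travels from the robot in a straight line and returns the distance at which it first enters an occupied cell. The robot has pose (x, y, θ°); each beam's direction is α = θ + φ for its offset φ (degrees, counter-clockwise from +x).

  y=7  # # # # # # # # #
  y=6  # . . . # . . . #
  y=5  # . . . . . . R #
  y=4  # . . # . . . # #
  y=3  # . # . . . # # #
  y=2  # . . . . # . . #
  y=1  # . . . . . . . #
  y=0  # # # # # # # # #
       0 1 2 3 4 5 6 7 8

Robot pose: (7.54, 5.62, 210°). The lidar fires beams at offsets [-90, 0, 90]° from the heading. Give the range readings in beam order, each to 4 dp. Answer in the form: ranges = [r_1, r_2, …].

beam 1: φ=-90°, α=120°
  d=(-0.5000,0.8660)  start (7,5)  tX=1.0800 tY=0.4388  stride 1/|dx|=2.0000 1/|dy|=1.1547
    cross y-line → (7,6), t=0.4388
    cross x-line → (6,6), t=1.0800
    cross y-line → (6,7), t=1.5935 (wall)
  → r_1 = 1.5935
beam 2: φ=0°, α=210°
  d=(-0.8660,-0.5000)  start (7,5)  tX=0.6235 tY=1.2400  stride 1/|dx|=1.1547 1/|dy|=2.0000
    cross x-line → (6,5), t=0.6235
    cross y-line → (6,4), t=1.2400
    cross x-line → (5,4), t=1.7782
    cross x-line → (4,4), t=2.9329
    cross y-line → (4,3), t=3.2400
    cross x-line → (3,3), t=4.0876
    cross y-line → (3,2), t=5.2400
    cross x-line → (2,2), t=5.2423
    cross x-line → (1,2), t=6.3970
    cross y-line → (1,1), t=7.2400
    cross x-line → (0,1), t=7.5517 (wall)
  → r_2 = 7.5517
beam 3: φ=90°, α=300°
  d=(0.5000,-0.8660)  start (7,5)  tX=0.9200 tY=0.7159  stride 1/|dx|=2.0000 1/|dy|=1.1547
    cross y-line → (7,4), t=0.7159 (wall)
  → r_3 = 0.7159

ranges = [1.5935, 7.5517, 0.7159]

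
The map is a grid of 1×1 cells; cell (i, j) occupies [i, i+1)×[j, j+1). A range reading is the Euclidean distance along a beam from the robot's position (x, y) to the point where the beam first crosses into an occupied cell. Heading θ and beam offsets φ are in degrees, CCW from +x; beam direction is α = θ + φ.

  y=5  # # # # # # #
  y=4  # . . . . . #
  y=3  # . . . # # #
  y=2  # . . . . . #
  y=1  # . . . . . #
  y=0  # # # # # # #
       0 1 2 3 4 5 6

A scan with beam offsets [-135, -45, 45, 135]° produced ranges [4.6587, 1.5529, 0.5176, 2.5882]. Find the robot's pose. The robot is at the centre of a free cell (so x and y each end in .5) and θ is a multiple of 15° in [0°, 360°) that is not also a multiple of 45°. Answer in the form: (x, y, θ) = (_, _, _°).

(x, y, θ) = (1.5, 3.5, 150°)

Candidates: 18 free-cell centres × 16 headings = 288 poses. Raycast each; keep the one whose scan matches to 4 dp.
  (2.5, 4.5, 105°): beam 1 = 1.7321 ≠ 4.6587 ✗
  (5.5, 1.5, 300°): beam 2 = 0.5176 ≠ 1.5529 ✗
  (1.5, 1.5, 60°): beam 1 = 0.5176 ≠ 4.6587 ✗
  (2.5, 2.5, 105°): beam 1 = 3.0000 ≠ 4.6587 ✗
  …
  (1.5, 3.5, 150°): r_1=4.6587, r_2=1.5529, r_3=0.5176, r_4=2.5882 — all match ✓
Only this pose fits every beam.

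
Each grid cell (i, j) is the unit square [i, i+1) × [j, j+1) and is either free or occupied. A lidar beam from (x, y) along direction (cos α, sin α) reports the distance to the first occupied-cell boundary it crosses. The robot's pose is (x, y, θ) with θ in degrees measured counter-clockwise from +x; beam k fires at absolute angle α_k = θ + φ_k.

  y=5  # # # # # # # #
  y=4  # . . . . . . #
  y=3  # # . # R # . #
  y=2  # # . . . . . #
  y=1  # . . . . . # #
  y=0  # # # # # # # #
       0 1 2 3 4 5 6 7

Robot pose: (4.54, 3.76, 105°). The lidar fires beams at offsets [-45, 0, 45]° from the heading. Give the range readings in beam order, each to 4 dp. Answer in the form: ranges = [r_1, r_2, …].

beam 1: φ=-45°, α=60°
  dir = (cos 60°, sin 60°) = (0.5000, 0.8660); from cell (4,3)
  next x-line at t=0.9200, next y-line at t=0.2771; Δt_x=2.0000, Δt_y=1.1547
    y: enter (4,4) at t=0.2771
    x: enter (5,4) at t=0.9200
    y: enter (5,5) at t=1.4318 ← occupied
  → r_1 = 1.4318
beam 2: φ=0°, α=105°
  dir = (cos 105°, sin 105°) = (-0.2588, 0.9659); from cell (4,3)
  next x-line at t=2.0864, next y-line at t=0.2485; Δt_x=3.8637, Δt_y=1.0353
    y: enter (4,4) at t=0.2485
    y: enter (4,5) at t=1.2837 ← occupied
  → r_2 = 1.2837
beam 3: φ=45°, α=150°
  dir = (cos 150°, sin 150°) = (-0.8660, 0.5000); from cell (4,3)
  next x-line at t=0.6235, next y-line at t=0.4800; Δt_x=1.1547, Δt_y=2.0000
    y: enter (4,4) at t=0.4800
    x: enter (3,4) at t=0.6235
    x: enter (2,4) at t=1.7782
    y: enter (2,5) at t=2.4800 ← occupied
  → r_3 = 2.4800

ranges = [1.4318, 1.2837, 2.4800]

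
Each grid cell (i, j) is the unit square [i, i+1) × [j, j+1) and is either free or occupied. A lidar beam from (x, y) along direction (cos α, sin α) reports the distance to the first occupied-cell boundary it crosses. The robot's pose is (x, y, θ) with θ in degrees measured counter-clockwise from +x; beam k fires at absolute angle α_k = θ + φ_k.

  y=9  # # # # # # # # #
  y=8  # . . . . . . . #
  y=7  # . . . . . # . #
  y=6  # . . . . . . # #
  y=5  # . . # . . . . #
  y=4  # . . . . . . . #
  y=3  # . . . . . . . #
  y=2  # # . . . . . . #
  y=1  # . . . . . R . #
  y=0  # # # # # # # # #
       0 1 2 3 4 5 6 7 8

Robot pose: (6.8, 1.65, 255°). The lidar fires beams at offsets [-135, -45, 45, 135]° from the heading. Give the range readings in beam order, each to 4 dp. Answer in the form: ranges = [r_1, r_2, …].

ranges = [8.4870, 1.3000, 0.7506, 1.3856]

beam 1: φ=-135°, α=120°
  dir = (cos 120°, sin 120°) = (-0.5000, 0.8660); from cell (6,1)
  next x-line at t=1.6000, next y-line at t=0.4041; Δt_x=2.0000, Δt_y=1.1547
    y: enter (6,2) at t=0.4041
    y: enter (6,3) at t=1.5588
    x: enter (5,3) at t=1.6000
    y: enter (5,4) at t=2.7135
    x: enter (4,4) at t=3.6000
    y: enter (4,5) at t=3.8682
    y: enter (4,6) at t=5.0229
    x: enter (3,6) at t=5.6000
    y: enter (3,7) at t=6.1776
    y: enter (3,8) at t=7.3323
    x: enter (2,8) at t=7.6000
    y: enter (2,9) at t=8.4870 ← occupied
  → r_1 = 8.4870
beam 2: φ=-45°, α=210°
  dir = (cos 210°, sin 210°) = (-0.8660, -0.5000); from cell (6,1)
  next x-line at t=0.9238, next y-line at t=1.3000; Δt_x=1.1547, Δt_y=2.0000
    x: enter (5,1) at t=0.9238
    y: enter (5,0) at t=1.3000 ← occupied
  → r_2 = 1.3000
beam 3: φ=45°, α=300°
  dir = (cos 300°, sin 300°) = (0.5000, -0.8660); from cell (6,1)
  next x-line at t=0.4000, next y-line at t=0.7506; Δt_x=2.0000, Δt_y=1.1547
    x: enter (7,1) at t=0.4000
    y: enter (7,0) at t=0.7506 ← occupied
  → r_3 = 0.7506
beam 4: φ=135°, α=30°
  dir = (cos 30°, sin 30°) = (0.8660, 0.5000); from cell (6,1)
  next x-line at t=0.2309, next y-line at t=0.7000; Δt_x=1.1547, Δt_y=2.0000
    x: enter (7,1) at t=0.2309
    y: enter (7,2) at t=0.7000
    x: enter (8,2) at t=1.3856 ← occupied
  → r_4 = 1.3856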